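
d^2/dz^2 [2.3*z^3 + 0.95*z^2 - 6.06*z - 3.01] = 13.8*z + 1.9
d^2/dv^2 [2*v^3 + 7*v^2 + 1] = 12*v + 14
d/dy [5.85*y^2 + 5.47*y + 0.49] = 11.7*y + 5.47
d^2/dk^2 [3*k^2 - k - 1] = 6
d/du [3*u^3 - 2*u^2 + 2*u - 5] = 9*u^2 - 4*u + 2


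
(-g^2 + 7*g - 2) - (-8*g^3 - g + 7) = 8*g^3 - g^2 + 8*g - 9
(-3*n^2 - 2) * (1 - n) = 3*n^3 - 3*n^2 + 2*n - 2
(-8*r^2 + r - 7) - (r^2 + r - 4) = -9*r^2 - 3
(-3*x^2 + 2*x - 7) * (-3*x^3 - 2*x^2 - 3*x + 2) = 9*x^5 + 26*x^3 + 2*x^2 + 25*x - 14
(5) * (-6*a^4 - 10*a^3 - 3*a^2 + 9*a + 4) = -30*a^4 - 50*a^3 - 15*a^2 + 45*a + 20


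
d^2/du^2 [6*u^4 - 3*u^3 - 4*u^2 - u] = 72*u^2 - 18*u - 8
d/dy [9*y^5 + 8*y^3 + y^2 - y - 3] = 45*y^4 + 24*y^2 + 2*y - 1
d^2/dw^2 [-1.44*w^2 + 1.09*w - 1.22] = -2.88000000000000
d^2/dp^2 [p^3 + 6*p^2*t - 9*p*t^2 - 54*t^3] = 6*p + 12*t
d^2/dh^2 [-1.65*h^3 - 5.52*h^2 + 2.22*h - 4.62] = -9.9*h - 11.04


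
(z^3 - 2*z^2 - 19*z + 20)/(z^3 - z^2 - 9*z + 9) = (z^2 - z - 20)/(z^2 - 9)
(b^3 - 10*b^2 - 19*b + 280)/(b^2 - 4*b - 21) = (b^2 - 3*b - 40)/(b + 3)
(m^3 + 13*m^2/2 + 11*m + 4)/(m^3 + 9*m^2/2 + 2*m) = (m + 2)/m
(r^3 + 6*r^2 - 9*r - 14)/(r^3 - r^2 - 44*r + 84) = (r + 1)/(r - 6)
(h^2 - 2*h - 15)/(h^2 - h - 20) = (h + 3)/(h + 4)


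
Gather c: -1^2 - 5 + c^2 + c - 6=c^2 + c - 12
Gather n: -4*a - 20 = -4*a - 20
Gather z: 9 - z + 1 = 10 - z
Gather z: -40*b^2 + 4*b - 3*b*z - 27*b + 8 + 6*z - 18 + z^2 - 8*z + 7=-40*b^2 - 23*b + z^2 + z*(-3*b - 2) - 3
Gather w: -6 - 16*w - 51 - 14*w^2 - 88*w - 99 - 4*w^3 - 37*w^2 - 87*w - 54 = -4*w^3 - 51*w^2 - 191*w - 210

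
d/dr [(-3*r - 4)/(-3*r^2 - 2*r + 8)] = (-9*r^2 - 24*r - 32)/(9*r^4 + 12*r^3 - 44*r^2 - 32*r + 64)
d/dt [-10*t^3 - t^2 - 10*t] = -30*t^2 - 2*t - 10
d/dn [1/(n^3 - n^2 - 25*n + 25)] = (-3*n^2 + 2*n + 25)/(n^3 - n^2 - 25*n + 25)^2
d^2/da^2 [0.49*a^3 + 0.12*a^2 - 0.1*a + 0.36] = 2.94*a + 0.24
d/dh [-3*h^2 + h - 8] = 1 - 6*h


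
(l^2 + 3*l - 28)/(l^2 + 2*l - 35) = (l - 4)/(l - 5)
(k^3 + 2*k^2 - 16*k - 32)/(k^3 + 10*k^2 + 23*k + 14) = (k^2 - 16)/(k^2 + 8*k + 7)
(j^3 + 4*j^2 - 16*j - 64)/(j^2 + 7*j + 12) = (j^2 - 16)/(j + 3)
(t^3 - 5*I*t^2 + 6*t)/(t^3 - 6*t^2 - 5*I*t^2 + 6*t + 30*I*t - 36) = t/(t - 6)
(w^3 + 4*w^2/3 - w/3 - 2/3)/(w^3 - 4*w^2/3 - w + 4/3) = (3*w^2 + w - 2)/(3*w^2 - 7*w + 4)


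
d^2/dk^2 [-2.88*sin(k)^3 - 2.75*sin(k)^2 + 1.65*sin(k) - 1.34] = 0.510000000000002*sin(k) - 6.48*sin(3*k) - 5.5*cos(2*k)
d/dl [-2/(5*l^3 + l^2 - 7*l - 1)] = 2*(15*l^2 + 2*l - 7)/(5*l^3 + l^2 - 7*l - 1)^2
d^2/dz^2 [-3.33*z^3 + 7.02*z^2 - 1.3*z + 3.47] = 14.04 - 19.98*z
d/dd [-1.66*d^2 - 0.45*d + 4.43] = -3.32*d - 0.45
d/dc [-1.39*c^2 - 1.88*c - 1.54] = -2.78*c - 1.88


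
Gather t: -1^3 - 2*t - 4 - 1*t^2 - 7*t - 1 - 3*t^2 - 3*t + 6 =-4*t^2 - 12*t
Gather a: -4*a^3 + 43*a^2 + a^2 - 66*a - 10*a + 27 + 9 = -4*a^3 + 44*a^2 - 76*a + 36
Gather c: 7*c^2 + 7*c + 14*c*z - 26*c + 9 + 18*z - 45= 7*c^2 + c*(14*z - 19) + 18*z - 36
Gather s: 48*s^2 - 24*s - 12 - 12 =48*s^2 - 24*s - 24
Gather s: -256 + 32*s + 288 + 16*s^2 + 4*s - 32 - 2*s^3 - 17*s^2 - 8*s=-2*s^3 - s^2 + 28*s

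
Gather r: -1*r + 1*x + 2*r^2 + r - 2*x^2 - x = 2*r^2 - 2*x^2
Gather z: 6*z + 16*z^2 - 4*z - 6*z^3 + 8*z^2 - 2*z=-6*z^3 + 24*z^2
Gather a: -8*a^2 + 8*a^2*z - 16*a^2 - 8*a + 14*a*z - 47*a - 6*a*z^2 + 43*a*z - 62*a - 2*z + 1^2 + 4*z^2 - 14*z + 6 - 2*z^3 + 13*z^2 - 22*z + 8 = a^2*(8*z - 24) + a*(-6*z^2 + 57*z - 117) - 2*z^3 + 17*z^2 - 38*z + 15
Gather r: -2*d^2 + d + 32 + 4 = -2*d^2 + d + 36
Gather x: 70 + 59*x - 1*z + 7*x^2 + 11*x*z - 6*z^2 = 7*x^2 + x*(11*z + 59) - 6*z^2 - z + 70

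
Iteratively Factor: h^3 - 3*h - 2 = (h + 1)*(h^2 - h - 2) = (h + 1)^2*(h - 2)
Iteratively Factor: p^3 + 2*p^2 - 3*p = (p - 1)*(p^2 + 3*p) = p*(p - 1)*(p + 3)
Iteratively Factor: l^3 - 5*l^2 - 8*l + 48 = (l + 3)*(l^2 - 8*l + 16) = (l - 4)*(l + 3)*(l - 4)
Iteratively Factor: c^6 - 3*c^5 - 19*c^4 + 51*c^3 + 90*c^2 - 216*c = (c + 3)*(c^5 - 6*c^4 - c^3 + 54*c^2 - 72*c) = (c - 3)*(c + 3)*(c^4 - 3*c^3 - 10*c^2 + 24*c) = (c - 4)*(c - 3)*(c + 3)*(c^3 + c^2 - 6*c) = (c - 4)*(c - 3)*(c - 2)*(c + 3)*(c^2 + 3*c) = (c - 4)*(c - 3)*(c - 2)*(c + 3)^2*(c)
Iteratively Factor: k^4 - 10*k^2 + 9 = (k - 1)*(k^3 + k^2 - 9*k - 9) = (k - 1)*(k + 3)*(k^2 - 2*k - 3) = (k - 1)*(k + 1)*(k + 3)*(k - 3)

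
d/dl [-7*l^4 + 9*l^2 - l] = -28*l^3 + 18*l - 1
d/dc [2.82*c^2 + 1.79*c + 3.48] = 5.64*c + 1.79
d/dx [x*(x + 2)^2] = (x + 2)*(3*x + 2)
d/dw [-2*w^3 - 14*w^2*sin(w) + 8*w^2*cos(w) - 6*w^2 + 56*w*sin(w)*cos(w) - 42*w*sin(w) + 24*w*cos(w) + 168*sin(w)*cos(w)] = -8*w^2*sin(w) - 14*w^2*cos(w) - 6*w^2 - 52*w*sin(w) - 26*w*cos(w) + 56*w*cos(2*w) - 12*w - 42*sin(w) + 28*sin(2*w) + 24*cos(w) + 168*cos(2*w)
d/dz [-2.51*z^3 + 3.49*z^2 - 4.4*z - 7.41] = -7.53*z^2 + 6.98*z - 4.4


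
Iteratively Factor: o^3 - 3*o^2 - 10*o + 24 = (o - 4)*(o^2 + o - 6) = (o - 4)*(o - 2)*(o + 3)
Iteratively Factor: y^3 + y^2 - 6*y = (y)*(y^2 + y - 6) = y*(y + 3)*(y - 2)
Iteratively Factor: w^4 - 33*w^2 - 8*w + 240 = (w + 4)*(w^3 - 4*w^2 - 17*w + 60) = (w + 4)^2*(w^2 - 8*w + 15) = (w - 3)*(w + 4)^2*(w - 5)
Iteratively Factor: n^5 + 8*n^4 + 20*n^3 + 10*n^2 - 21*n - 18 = (n + 3)*(n^4 + 5*n^3 + 5*n^2 - 5*n - 6) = (n + 1)*(n + 3)*(n^3 + 4*n^2 + n - 6) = (n + 1)*(n + 3)^2*(n^2 + n - 2) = (n - 1)*(n + 1)*(n + 3)^2*(n + 2)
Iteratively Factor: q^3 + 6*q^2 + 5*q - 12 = (q - 1)*(q^2 + 7*q + 12) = (q - 1)*(q + 3)*(q + 4)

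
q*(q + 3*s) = q^2 + 3*q*s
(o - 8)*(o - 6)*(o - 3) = o^3 - 17*o^2 + 90*o - 144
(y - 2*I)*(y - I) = y^2 - 3*I*y - 2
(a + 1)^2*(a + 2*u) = a^3 + 2*a^2*u + 2*a^2 + 4*a*u + a + 2*u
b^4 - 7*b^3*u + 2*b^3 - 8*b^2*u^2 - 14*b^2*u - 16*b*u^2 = b*(b + 2)*(b - 8*u)*(b + u)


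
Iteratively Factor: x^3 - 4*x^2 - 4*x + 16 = (x - 2)*(x^2 - 2*x - 8) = (x - 2)*(x + 2)*(x - 4)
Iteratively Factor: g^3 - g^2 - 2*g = (g + 1)*(g^2 - 2*g) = (g - 2)*(g + 1)*(g)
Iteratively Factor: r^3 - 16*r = (r - 4)*(r^2 + 4*r) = r*(r - 4)*(r + 4)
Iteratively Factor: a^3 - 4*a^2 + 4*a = (a - 2)*(a^2 - 2*a) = (a - 2)^2*(a)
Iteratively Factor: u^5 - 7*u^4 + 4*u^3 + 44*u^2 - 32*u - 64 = (u - 2)*(u^4 - 5*u^3 - 6*u^2 + 32*u + 32) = (u - 4)*(u - 2)*(u^3 - u^2 - 10*u - 8) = (u - 4)*(u - 2)*(u + 1)*(u^2 - 2*u - 8) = (u - 4)*(u - 2)*(u + 1)*(u + 2)*(u - 4)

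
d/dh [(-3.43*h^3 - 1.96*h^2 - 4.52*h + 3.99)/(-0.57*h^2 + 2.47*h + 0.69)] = (1.9551*h^4 - 16.9442*h^3 - 14.5177*h^2 + 1.8438*h - 12.9741)/(0.3249*h^4 - 2.8158*h^3 + 5.3143*h^2 + 3.4086*h + 0.4761)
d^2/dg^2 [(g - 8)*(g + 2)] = 2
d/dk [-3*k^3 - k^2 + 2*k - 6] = -9*k^2 - 2*k + 2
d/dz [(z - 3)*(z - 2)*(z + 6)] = 3*z^2 + 2*z - 24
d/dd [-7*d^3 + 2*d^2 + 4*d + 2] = -21*d^2 + 4*d + 4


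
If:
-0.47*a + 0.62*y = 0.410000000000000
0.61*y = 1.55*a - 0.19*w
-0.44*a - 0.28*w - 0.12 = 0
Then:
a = 0.23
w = -0.79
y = 0.84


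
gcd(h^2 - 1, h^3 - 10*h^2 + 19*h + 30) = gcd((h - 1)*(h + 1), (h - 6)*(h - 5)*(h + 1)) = h + 1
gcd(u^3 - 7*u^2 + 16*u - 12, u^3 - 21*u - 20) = 1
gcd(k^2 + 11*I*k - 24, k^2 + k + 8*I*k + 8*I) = k + 8*I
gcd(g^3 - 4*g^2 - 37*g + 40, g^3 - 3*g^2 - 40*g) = g^2 - 3*g - 40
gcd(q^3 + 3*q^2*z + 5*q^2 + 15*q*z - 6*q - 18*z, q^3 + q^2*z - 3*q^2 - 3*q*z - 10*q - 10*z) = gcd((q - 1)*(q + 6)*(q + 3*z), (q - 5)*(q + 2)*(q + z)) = 1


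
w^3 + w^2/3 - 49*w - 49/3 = (w - 7)*(w + 1/3)*(w + 7)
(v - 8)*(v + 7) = v^2 - v - 56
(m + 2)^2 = m^2 + 4*m + 4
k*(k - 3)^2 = k^3 - 6*k^2 + 9*k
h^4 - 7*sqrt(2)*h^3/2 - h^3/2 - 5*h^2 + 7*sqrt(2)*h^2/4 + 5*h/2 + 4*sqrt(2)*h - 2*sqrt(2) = (h - 1/2)*(h - 4*sqrt(2))*(h - sqrt(2)/2)*(h + sqrt(2))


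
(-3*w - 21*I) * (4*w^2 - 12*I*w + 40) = -12*w^3 - 48*I*w^2 - 372*w - 840*I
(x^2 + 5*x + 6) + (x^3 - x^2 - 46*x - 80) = x^3 - 41*x - 74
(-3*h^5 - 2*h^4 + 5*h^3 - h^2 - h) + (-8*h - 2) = -3*h^5 - 2*h^4 + 5*h^3 - h^2 - 9*h - 2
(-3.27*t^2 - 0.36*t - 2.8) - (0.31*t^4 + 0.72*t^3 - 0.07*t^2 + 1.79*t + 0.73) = -0.31*t^4 - 0.72*t^3 - 3.2*t^2 - 2.15*t - 3.53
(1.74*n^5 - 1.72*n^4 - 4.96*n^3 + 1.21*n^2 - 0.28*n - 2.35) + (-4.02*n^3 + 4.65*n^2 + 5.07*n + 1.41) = 1.74*n^5 - 1.72*n^4 - 8.98*n^3 + 5.86*n^2 + 4.79*n - 0.94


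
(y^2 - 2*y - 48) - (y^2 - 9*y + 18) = 7*y - 66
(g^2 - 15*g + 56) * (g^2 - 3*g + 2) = g^4 - 18*g^3 + 103*g^2 - 198*g + 112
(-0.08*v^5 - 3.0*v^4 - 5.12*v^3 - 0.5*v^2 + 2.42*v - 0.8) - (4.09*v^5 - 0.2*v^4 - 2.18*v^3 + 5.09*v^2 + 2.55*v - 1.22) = -4.17*v^5 - 2.8*v^4 - 2.94*v^3 - 5.59*v^2 - 0.13*v + 0.42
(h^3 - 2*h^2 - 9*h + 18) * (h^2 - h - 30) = h^5 - 3*h^4 - 37*h^3 + 87*h^2 + 252*h - 540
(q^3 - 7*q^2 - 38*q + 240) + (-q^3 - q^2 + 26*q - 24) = -8*q^2 - 12*q + 216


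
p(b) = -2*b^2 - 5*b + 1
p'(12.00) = -53.00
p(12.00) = -347.00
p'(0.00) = -5.00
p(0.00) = 1.00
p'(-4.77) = 14.08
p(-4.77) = -20.66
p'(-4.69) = 13.76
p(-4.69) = -19.54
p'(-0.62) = -2.52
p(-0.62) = 3.33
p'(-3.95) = 10.80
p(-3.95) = -10.46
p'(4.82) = -24.28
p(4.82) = -69.56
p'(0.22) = -5.88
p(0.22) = -0.20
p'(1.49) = -10.96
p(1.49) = -10.89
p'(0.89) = -8.56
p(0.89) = -5.03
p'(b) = -4*b - 5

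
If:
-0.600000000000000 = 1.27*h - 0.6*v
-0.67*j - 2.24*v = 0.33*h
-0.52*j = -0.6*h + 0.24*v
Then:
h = -0.37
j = -0.53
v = 0.21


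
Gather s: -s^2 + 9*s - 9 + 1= -s^2 + 9*s - 8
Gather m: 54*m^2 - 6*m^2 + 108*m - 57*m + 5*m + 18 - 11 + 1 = 48*m^2 + 56*m + 8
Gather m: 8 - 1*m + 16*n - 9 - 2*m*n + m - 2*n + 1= -2*m*n + 14*n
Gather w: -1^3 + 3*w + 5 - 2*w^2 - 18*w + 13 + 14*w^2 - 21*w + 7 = 12*w^2 - 36*w + 24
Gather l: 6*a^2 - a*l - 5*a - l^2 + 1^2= 6*a^2 - a*l - 5*a - l^2 + 1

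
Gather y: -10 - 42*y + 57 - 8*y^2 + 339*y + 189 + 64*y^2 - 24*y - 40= 56*y^2 + 273*y + 196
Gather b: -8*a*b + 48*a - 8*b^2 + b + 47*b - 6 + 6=48*a - 8*b^2 + b*(48 - 8*a)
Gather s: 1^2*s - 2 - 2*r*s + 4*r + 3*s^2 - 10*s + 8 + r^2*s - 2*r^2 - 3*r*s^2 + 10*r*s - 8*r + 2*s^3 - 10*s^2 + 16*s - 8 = -2*r^2 - 4*r + 2*s^3 + s^2*(-3*r - 7) + s*(r^2 + 8*r + 7) - 2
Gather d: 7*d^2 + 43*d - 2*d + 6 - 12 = 7*d^2 + 41*d - 6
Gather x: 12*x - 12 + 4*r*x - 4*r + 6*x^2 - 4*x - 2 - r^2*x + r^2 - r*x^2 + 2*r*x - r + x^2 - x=r^2 - 5*r + x^2*(7 - r) + x*(-r^2 + 6*r + 7) - 14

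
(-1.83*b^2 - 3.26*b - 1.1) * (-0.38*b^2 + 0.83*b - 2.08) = 0.6954*b^4 - 0.2801*b^3 + 1.5186*b^2 + 5.8678*b + 2.288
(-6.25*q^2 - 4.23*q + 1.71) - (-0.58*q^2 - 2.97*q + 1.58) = -5.67*q^2 - 1.26*q + 0.13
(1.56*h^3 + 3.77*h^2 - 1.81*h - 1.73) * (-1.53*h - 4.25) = -2.3868*h^4 - 12.3981*h^3 - 13.2532*h^2 + 10.3394*h + 7.3525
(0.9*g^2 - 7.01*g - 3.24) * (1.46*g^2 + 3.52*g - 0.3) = 1.314*g^4 - 7.0666*g^3 - 29.6756*g^2 - 9.3018*g + 0.972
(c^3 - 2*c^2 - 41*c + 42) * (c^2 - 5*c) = c^5 - 7*c^4 - 31*c^3 + 247*c^2 - 210*c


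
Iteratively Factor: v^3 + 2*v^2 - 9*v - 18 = (v - 3)*(v^2 + 5*v + 6) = (v - 3)*(v + 3)*(v + 2)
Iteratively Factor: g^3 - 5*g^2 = (g)*(g^2 - 5*g) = g^2*(g - 5)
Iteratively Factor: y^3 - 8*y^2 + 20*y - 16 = (y - 4)*(y^2 - 4*y + 4) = (y - 4)*(y - 2)*(y - 2)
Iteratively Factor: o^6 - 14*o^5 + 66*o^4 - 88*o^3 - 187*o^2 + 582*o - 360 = (o - 3)*(o^5 - 11*o^4 + 33*o^3 + 11*o^2 - 154*o + 120) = (o - 3)*(o + 2)*(o^4 - 13*o^3 + 59*o^2 - 107*o + 60) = (o - 4)*(o - 3)*(o + 2)*(o^3 - 9*o^2 + 23*o - 15) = (o - 4)*(o - 3)*(o - 1)*(o + 2)*(o^2 - 8*o + 15) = (o - 4)*(o - 3)^2*(o - 1)*(o + 2)*(o - 5)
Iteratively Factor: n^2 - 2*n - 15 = (n + 3)*(n - 5)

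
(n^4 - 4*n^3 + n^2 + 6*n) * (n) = n^5 - 4*n^4 + n^3 + 6*n^2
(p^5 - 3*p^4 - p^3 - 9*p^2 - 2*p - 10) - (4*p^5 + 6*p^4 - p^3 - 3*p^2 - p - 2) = -3*p^5 - 9*p^4 - 6*p^2 - p - 8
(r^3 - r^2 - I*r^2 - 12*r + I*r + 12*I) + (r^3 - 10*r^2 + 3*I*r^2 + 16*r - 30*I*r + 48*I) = 2*r^3 - 11*r^2 + 2*I*r^2 + 4*r - 29*I*r + 60*I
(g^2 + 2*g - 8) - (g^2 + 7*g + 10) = -5*g - 18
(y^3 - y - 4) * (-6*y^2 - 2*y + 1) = -6*y^5 - 2*y^4 + 7*y^3 + 26*y^2 + 7*y - 4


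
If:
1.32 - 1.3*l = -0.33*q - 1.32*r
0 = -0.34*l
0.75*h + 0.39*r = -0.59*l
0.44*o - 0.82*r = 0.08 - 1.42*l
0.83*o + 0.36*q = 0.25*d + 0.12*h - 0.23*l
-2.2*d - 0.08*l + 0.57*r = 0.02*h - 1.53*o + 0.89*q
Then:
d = -7.02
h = 1.43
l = 0.00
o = -4.96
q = 7.04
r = -2.76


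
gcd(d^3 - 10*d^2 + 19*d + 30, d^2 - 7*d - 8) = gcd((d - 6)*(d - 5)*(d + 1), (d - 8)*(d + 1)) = d + 1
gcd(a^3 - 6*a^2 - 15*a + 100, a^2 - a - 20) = a^2 - a - 20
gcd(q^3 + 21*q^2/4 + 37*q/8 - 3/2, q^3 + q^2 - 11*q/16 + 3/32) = q^2 + 5*q/4 - 3/8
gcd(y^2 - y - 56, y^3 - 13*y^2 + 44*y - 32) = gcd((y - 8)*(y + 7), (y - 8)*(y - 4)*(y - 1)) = y - 8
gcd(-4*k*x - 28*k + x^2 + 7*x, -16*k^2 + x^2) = -4*k + x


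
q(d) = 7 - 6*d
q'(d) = -6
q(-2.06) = 19.36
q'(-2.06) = -6.00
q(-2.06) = 19.36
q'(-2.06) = -6.00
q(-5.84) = 42.04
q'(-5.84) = -6.00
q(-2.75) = 23.50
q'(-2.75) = -6.00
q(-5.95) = 42.70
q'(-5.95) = -6.00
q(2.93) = -10.58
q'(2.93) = -6.00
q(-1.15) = 13.90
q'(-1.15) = -6.00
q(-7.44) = 51.64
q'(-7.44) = -6.00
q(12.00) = -65.00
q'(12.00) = -6.00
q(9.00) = -47.00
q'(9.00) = -6.00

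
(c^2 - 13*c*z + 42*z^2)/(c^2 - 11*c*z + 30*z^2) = (-c + 7*z)/(-c + 5*z)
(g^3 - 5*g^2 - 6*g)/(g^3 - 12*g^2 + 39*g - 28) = g*(g^2 - 5*g - 6)/(g^3 - 12*g^2 + 39*g - 28)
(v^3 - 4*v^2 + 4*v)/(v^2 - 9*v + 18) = v*(v^2 - 4*v + 4)/(v^2 - 9*v + 18)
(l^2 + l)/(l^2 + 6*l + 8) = l*(l + 1)/(l^2 + 6*l + 8)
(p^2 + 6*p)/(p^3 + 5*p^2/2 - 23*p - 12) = 2*p/(2*p^2 - 7*p - 4)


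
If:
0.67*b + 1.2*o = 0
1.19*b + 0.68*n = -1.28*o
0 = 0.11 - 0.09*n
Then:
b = -1.75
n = 1.22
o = 0.98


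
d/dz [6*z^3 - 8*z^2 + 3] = 2*z*(9*z - 8)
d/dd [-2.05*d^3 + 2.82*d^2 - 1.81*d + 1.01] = -6.15*d^2 + 5.64*d - 1.81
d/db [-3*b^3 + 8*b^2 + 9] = b*(16 - 9*b)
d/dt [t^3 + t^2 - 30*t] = 3*t^2 + 2*t - 30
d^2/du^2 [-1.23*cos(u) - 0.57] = 1.23*cos(u)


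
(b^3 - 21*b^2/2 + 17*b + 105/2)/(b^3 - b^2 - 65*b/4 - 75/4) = 2*(b - 7)/(2*b + 5)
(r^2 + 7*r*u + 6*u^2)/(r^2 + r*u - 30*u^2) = (r + u)/(r - 5*u)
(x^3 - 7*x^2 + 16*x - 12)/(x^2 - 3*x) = x - 4 + 4/x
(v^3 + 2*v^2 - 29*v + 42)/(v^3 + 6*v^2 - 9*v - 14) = (v - 3)/(v + 1)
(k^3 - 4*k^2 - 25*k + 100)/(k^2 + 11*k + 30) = (k^2 - 9*k + 20)/(k + 6)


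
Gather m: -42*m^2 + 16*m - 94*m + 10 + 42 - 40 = -42*m^2 - 78*m + 12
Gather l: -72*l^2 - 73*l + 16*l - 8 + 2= -72*l^2 - 57*l - 6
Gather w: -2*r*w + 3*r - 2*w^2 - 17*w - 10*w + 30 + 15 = 3*r - 2*w^2 + w*(-2*r - 27) + 45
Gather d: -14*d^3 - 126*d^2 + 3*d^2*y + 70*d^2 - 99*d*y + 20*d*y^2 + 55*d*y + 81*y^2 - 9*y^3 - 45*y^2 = -14*d^3 + d^2*(3*y - 56) + d*(20*y^2 - 44*y) - 9*y^3 + 36*y^2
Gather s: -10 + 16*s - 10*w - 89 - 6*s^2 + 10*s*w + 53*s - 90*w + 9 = -6*s^2 + s*(10*w + 69) - 100*w - 90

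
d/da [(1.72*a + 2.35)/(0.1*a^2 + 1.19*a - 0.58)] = (0.172*a^2 + 2.0468*a - (0.2*a + 1.19)*(1.72*a + 2.35) - 0.9976)/(0.1*a^2 + 1.19*a - 0.58)^2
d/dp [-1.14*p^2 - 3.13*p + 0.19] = -2.28*p - 3.13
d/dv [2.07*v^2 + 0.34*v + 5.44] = 4.14*v + 0.34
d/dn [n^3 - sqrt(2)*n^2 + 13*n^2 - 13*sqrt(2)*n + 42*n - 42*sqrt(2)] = 3*n^2 - 2*sqrt(2)*n + 26*n - 13*sqrt(2) + 42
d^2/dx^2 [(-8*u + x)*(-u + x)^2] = -20*u + 6*x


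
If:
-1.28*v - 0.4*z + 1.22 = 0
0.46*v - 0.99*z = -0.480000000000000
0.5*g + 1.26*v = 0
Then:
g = -1.76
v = 0.70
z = 0.81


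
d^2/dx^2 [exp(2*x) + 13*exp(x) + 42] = (4*exp(x) + 13)*exp(x)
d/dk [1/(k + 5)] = -1/(k + 5)^2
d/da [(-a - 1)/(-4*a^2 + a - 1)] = (4*a^2 - a - (a + 1)*(8*a - 1) + 1)/(4*a^2 - a + 1)^2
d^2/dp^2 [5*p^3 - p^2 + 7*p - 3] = 30*p - 2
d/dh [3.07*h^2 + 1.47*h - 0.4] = 6.14*h + 1.47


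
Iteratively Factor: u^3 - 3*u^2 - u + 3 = (u - 1)*(u^2 - 2*u - 3) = (u - 1)*(u + 1)*(u - 3)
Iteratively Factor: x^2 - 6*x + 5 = (x - 5)*(x - 1)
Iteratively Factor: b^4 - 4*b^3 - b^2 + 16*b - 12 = (b - 1)*(b^3 - 3*b^2 - 4*b + 12) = (b - 1)*(b + 2)*(b^2 - 5*b + 6) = (b - 2)*(b - 1)*(b + 2)*(b - 3)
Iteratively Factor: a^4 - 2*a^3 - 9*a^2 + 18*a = (a)*(a^3 - 2*a^2 - 9*a + 18) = a*(a + 3)*(a^2 - 5*a + 6) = a*(a - 2)*(a + 3)*(a - 3)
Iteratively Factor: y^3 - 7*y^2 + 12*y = (y)*(y^2 - 7*y + 12) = y*(y - 3)*(y - 4)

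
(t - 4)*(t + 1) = t^2 - 3*t - 4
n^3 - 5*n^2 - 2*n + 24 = (n - 4)*(n - 3)*(n + 2)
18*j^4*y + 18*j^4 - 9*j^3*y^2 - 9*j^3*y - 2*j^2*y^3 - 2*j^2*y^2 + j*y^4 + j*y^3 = (-3*j + y)*(-2*j + y)*(3*j + y)*(j*y + j)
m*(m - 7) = m^2 - 7*m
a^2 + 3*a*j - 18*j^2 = (a - 3*j)*(a + 6*j)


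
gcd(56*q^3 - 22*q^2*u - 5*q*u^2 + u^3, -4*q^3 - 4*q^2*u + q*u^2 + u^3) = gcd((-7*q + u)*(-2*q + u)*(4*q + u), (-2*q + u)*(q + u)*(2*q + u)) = 2*q - u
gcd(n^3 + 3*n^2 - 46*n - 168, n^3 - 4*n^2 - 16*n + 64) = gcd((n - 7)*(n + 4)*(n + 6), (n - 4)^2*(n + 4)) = n + 4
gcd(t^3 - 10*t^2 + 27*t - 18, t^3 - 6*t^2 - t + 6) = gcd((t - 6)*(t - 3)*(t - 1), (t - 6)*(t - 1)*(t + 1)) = t^2 - 7*t + 6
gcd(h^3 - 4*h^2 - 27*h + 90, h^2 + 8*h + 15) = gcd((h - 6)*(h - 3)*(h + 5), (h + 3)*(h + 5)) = h + 5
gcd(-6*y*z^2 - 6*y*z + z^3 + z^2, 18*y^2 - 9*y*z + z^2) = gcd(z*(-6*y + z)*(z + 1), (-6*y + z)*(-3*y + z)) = 6*y - z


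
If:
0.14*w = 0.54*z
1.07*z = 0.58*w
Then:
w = 0.00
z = 0.00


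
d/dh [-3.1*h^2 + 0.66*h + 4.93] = 0.66 - 6.2*h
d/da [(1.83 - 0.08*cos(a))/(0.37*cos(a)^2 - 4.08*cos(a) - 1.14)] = (-0.0296*cos(a)^2 + 1.3542*cos(a) - 7.5576)*sin(a)/(0.1369*cos(a)^4 - 3.0192*cos(a)^3 + 15.8028*cos(a)^2 + 9.3024*cos(a) + 1.2996)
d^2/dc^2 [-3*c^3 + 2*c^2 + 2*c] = 4 - 18*c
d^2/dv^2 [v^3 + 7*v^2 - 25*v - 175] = 6*v + 14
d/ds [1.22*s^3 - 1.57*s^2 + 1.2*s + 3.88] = 3.66*s^2 - 3.14*s + 1.2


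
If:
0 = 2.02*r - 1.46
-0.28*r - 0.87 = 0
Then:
No Solution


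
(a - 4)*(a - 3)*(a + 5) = a^3 - 2*a^2 - 23*a + 60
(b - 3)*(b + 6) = b^2 + 3*b - 18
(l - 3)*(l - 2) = l^2 - 5*l + 6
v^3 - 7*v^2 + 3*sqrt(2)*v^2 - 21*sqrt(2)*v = v*(v - 7)*(v + 3*sqrt(2))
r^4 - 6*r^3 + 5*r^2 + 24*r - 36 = (r - 3)^2*(r - 2)*(r + 2)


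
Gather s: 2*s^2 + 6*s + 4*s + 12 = 2*s^2 + 10*s + 12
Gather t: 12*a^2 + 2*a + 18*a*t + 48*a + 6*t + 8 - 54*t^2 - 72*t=12*a^2 + 50*a - 54*t^2 + t*(18*a - 66) + 8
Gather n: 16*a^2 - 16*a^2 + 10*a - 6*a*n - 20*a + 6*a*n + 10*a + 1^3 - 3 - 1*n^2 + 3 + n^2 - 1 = 0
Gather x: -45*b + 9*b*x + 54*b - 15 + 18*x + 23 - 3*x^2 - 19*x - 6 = 9*b - 3*x^2 + x*(9*b - 1) + 2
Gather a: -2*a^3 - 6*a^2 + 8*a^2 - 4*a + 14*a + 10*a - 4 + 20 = -2*a^3 + 2*a^2 + 20*a + 16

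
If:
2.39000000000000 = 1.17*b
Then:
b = 2.04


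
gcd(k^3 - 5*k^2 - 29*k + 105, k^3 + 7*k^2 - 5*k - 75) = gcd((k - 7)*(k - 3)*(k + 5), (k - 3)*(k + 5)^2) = k^2 + 2*k - 15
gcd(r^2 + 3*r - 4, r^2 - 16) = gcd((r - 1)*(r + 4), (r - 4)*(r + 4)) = r + 4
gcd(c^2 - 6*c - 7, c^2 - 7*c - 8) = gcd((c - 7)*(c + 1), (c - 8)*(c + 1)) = c + 1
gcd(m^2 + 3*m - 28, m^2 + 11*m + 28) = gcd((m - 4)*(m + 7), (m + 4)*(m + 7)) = m + 7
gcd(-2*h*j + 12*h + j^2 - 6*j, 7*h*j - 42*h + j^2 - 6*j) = j - 6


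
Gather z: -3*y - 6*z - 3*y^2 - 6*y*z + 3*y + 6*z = -3*y^2 - 6*y*z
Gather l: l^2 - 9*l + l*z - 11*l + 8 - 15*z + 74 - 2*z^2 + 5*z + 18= l^2 + l*(z - 20) - 2*z^2 - 10*z + 100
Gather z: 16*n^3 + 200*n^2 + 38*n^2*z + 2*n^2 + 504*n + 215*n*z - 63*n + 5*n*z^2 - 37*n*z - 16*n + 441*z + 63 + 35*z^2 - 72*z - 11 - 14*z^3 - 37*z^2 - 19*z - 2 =16*n^3 + 202*n^2 + 425*n - 14*z^3 + z^2*(5*n - 2) + z*(38*n^2 + 178*n + 350) + 50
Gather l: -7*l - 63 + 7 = -7*l - 56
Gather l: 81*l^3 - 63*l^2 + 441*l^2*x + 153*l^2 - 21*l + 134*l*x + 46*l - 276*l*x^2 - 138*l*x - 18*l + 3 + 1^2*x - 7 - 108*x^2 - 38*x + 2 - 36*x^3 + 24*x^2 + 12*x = 81*l^3 + l^2*(441*x + 90) + l*(-276*x^2 - 4*x + 7) - 36*x^3 - 84*x^2 - 25*x - 2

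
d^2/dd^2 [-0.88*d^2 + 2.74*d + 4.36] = -1.76000000000000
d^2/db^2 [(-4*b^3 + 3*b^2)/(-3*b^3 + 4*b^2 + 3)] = 6*(7*b^6 + 72*b^4 - 79*b^3 + 36*b^2 + 36*b - 9)/(27*b^9 - 108*b^8 + 144*b^7 - 145*b^6 + 216*b^5 - 144*b^4 + 81*b^3 - 108*b^2 - 27)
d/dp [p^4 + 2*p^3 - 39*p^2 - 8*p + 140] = 4*p^3 + 6*p^2 - 78*p - 8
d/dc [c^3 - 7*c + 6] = 3*c^2 - 7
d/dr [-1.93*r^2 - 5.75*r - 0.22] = -3.86*r - 5.75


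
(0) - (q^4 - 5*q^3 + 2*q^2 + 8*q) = -q^4 + 5*q^3 - 2*q^2 - 8*q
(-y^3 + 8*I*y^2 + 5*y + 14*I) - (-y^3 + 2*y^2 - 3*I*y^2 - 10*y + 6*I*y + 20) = -2*y^2 + 11*I*y^2 + 15*y - 6*I*y - 20 + 14*I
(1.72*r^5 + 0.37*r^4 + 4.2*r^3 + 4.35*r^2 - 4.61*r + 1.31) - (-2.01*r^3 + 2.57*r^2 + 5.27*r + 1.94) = 1.72*r^5 + 0.37*r^4 + 6.21*r^3 + 1.78*r^2 - 9.88*r - 0.63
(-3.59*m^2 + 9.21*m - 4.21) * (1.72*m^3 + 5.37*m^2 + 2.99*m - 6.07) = -6.1748*m^5 - 3.4371*m^4 + 31.4824*m^3 + 26.7215*m^2 - 68.4926*m + 25.5547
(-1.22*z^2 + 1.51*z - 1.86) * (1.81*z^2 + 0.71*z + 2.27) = -2.2082*z^4 + 1.8669*z^3 - 5.0639*z^2 + 2.1071*z - 4.2222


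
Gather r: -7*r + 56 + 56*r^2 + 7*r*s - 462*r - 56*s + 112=56*r^2 + r*(7*s - 469) - 56*s + 168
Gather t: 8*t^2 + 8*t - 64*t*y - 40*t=8*t^2 + t*(-64*y - 32)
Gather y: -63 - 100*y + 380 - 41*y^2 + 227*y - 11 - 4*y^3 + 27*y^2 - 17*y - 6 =-4*y^3 - 14*y^2 + 110*y + 300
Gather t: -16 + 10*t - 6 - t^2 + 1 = -t^2 + 10*t - 21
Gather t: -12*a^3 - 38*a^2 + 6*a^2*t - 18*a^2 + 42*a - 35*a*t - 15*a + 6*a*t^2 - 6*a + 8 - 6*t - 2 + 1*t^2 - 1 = -12*a^3 - 56*a^2 + 21*a + t^2*(6*a + 1) + t*(6*a^2 - 35*a - 6) + 5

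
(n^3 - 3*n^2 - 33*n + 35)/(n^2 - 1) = (n^2 - 2*n - 35)/(n + 1)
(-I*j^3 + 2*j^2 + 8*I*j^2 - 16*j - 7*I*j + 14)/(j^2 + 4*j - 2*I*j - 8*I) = (-I*j^3 + j^2*(2 + 8*I) + j*(-16 - 7*I) + 14)/(j^2 + 2*j*(2 - I) - 8*I)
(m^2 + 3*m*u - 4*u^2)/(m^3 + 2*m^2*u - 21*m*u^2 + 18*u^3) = (-m - 4*u)/(-m^2 - 3*m*u + 18*u^2)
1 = 1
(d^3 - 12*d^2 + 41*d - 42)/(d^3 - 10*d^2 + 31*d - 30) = (d - 7)/(d - 5)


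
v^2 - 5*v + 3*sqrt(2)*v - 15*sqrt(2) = (v - 5)*(v + 3*sqrt(2))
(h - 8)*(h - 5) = h^2 - 13*h + 40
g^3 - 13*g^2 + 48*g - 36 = (g - 6)^2*(g - 1)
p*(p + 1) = p^2 + p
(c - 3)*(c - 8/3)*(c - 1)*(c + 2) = c^4 - 14*c^3/3 + c^2/3 + 58*c/3 - 16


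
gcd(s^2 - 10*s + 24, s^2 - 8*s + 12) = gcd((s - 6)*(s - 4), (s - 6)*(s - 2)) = s - 6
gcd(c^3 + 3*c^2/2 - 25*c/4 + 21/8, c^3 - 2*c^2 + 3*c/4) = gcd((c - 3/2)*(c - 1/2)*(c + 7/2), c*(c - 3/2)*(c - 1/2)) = c^2 - 2*c + 3/4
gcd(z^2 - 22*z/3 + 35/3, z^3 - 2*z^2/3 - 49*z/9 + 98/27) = z - 7/3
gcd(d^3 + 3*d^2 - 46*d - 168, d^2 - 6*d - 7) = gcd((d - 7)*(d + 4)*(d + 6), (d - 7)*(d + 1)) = d - 7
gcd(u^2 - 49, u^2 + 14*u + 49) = u + 7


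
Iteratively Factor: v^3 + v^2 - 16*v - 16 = (v - 4)*(v^2 + 5*v + 4) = (v - 4)*(v + 4)*(v + 1)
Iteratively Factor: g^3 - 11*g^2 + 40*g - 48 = (g - 4)*(g^2 - 7*g + 12) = (g - 4)*(g - 3)*(g - 4)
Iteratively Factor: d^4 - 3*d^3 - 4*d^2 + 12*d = (d - 2)*(d^3 - d^2 - 6*d) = (d - 3)*(d - 2)*(d^2 + 2*d) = (d - 3)*(d - 2)*(d + 2)*(d)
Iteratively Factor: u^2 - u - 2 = (u - 2)*(u + 1)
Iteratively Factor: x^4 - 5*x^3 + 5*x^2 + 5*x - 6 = (x - 3)*(x^3 - 2*x^2 - x + 2) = (x - 3)*(x - 1)*(x^2 - x - 2) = (x - 3)*(x - 2)*(x - 1)*(x + 1)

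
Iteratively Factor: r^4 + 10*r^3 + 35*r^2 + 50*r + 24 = (r + 1)*(r^3 + 9*r^2 + 26*r + 24) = (r + 1)*(r + 2)*(r^2 + 7*r + 12) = (r + 1)*(r + 2)*(r + 3)*(r + 4)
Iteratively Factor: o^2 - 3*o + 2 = (o - 2)*(o - 1)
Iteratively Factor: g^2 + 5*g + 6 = (g + 3)*(g + 2)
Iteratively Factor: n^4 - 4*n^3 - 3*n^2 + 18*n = (n - 3)*(n^3 - n^2 - 6*n) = n*(n - 3)*(n^2 - n - 6) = n*(n - 3)*(n + 2)*(n - 3)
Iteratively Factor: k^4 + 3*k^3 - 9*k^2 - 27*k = (k + 3)*(k^3 - 9*k) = k*(k + 3)*(k^2 - 9) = k*(k - 3)*(k + 3)*(k + 3)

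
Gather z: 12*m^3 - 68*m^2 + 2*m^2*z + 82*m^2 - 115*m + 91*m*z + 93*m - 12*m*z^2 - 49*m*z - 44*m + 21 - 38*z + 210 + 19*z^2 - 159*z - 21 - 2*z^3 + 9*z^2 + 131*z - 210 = 12*m^3 + 14*m^2 - 66*m - 2*z^3 + z^2*(28 - 12*m) + z*(2*m^2 + 42*m - 66)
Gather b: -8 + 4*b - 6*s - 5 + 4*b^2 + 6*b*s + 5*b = 4*b^2 + b*(6*s + 9) - 6*s - 13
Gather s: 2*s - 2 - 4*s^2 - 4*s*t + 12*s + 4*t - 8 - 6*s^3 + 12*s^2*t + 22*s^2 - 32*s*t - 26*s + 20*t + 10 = -6*s^3 + s^2*(12*t + 18) + s*(-36*t - 12) + 24*t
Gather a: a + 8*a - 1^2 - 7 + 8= 9*a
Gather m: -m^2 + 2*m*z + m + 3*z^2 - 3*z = -m^2 + m*(2*z + 1) + 3*z^2 - 3*z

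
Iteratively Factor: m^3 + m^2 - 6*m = (m - 2)*(m^2 + 3*m) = (m - 2)*(m + 3)*(m)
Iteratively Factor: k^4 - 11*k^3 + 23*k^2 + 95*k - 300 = (k + 3)*(k^3 - 14*k^2 + 65*k - 100) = (k - 5)*(k + 3)*(k^2 - 9*k + 20) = (k - 5)*(k - 4)*(k + 3)*(k - 5)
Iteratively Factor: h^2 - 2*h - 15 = (h + 3)*(h - 5)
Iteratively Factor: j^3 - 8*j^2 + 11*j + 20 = (j - 5)*(j^2 - 3*j - 4) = (j - 5)*(j - 4)*(j + 1)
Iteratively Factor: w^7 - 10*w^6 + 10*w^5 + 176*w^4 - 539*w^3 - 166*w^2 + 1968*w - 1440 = (w - 5)*(w^6 - 5*w^5 - 15*w^4 + 101*w^3 - 34*w^2 - 336*w + 288) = (w - 5)*(w - 1)*(w^5 - 4*w^4 - 19*w^3 + 82*w^2 + 48*w - 288) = (w - 5)*(w - 1)*(w + 4)*(w^4 - 8*w^3 + 13*w^2 + 30*w - 72) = (w - 5)*(w - 3)*(w - 1)*(w + 4)*(w^3 - 5*w^2 - 2*w + 24) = (w - 5)*(w - 3)^2*(w - 1)*(w + 4)*(w^2 - 2*w - 8) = (w - 5)*(w - 3)^2*(w - 1)*(w + 2)*(w + 4)*(w - 4)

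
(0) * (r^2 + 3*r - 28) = 0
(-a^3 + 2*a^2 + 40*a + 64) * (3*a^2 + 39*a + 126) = -3*a^5 - 33*a^4 + 72*a^3 + 2004*a^2 + 7536*a + 8064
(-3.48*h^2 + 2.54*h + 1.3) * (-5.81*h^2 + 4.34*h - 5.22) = 20.2188*h^4 - 29.8606*h^3 + 21.6362*h^2 - 7.6168*h - 6.786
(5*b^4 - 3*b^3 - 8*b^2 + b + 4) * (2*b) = 10*b^5 - 6*b^4 - 16*b^3 + 2*b^2 + 8*b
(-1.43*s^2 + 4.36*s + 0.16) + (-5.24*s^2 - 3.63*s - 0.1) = -6.67*s^2 + 0.73*s + 0.06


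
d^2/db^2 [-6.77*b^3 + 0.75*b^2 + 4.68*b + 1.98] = 1.5 - 40.62*b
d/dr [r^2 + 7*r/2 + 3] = 2*r + 7/2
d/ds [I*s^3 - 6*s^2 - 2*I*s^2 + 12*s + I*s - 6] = 3*I*s^2 - 12*s - 4*I*s + 12 + I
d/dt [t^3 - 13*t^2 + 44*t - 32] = 3*t^2 - 26*t + 44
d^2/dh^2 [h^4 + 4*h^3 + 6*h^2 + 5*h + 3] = 12*h^2 + 24*h + 12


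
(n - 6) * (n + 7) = n^2 + n - 42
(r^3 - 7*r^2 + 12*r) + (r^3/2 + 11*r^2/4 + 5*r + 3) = 3*r^3/2 - 17*r^2/4 + 17*r + 3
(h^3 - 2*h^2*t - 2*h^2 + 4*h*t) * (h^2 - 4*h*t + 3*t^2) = h^5 - 6*h^4*t - 2*h^4 + 11*h^3*t^2 + 12*h^3*t - 6*h^2*t^3 - 22*h^2*t^2 + 12*h*t^3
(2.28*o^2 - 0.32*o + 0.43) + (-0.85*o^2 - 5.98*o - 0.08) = 1.43*o^2 - 6.3*o + 0.35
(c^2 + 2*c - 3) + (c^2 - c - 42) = 2*c^2 + c - 45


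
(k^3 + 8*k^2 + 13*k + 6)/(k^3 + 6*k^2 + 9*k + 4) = (k + 6)/(k + 4)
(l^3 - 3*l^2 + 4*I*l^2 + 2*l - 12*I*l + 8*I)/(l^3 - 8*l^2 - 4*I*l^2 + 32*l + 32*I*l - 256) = (l^2 - 3*l + 2)/(l^2 - 8*l*(1 + I) + 64*I)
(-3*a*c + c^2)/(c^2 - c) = (-3*a + c)/(c - 1)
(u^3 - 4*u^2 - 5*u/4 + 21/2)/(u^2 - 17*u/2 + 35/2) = (u^2 - u/2 - 3)/(u - 5)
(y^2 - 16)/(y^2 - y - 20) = (y - 4)/(y - 5)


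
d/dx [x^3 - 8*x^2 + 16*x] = 3*x^2 - 16*x + 16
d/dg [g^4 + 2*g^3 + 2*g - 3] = 4*g^3 + 6*g^2 + 2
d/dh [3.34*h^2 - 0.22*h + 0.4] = 6.68*h - 0.22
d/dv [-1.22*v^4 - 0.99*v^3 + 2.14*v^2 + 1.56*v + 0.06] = -4.88*v^3 - 2.97*v^2 + 4.28*v + 1.56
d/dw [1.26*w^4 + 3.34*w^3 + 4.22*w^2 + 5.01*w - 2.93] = 5.04*w^3 + 10.02*w^2 + 8.44*w + 5.01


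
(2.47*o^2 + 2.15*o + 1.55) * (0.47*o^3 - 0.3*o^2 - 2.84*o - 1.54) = 1.1609*o^5 + 0.2695*o^4 - 6.9313*o^3 - 10.3748*o^2 - 7.713*o - 2.387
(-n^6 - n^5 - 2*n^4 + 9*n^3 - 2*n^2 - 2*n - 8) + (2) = -n^6 - n^5 - 2*n^4 + 9*n^3 - 2*n^2 - 2*n - 6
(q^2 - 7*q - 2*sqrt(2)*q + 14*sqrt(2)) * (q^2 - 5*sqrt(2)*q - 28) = q^4 - 7*sqrt(2)*q^3 - 7*q^3 - 8*q^2 + 49*sqrt(2)*q^2 + 56*q + 56*sqrt(2)*q - 392*sqrt(2)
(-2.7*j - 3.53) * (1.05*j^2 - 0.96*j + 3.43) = -2.835*j^3 - 1.1145*j^2 - 5.8722*j - 12.1079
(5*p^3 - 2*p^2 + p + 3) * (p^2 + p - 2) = 5*p^5 + 3*p^4 - 11*p^3 + 8*p^2 + p - 6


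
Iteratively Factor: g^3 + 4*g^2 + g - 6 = (g + 2)*(g^2 + 2*g - 3) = (g - 1)*(g + 2)*(g + 3)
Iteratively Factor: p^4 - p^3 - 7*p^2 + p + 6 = (p - 1)*(p^3 - 7*p - 6) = (p - 3)*(p - 1)*(p^2 + 3*p + 2) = (p - 3)*(p - 1)*(p + 2)*(p + 1)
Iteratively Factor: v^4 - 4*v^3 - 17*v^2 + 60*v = (v + 4)*(v^3 - 8*v^2 + 15*v) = v*(v + 4)*(v^2 - 8*v + 15) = v*(v - 5)*(v + 4)*(v - 3)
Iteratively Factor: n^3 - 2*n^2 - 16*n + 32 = (n - 2)*(n^2 - 16) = (n - 2)*(n + 4)*(n - 4)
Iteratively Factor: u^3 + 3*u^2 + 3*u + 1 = (u + 1)*(u^2 + 2*u + 1) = (u + 1)^2*(u + 1)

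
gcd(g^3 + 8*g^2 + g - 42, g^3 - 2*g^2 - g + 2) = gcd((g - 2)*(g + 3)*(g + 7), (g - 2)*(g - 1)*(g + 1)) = g - 2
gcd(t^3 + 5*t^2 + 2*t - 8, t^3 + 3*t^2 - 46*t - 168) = t + 4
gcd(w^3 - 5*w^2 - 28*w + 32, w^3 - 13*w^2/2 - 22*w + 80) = w^2 - 4*w - 32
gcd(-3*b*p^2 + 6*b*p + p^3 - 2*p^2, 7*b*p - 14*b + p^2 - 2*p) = p - 2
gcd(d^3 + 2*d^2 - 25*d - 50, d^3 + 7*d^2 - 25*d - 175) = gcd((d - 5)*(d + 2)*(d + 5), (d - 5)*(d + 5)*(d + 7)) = d^2 - 25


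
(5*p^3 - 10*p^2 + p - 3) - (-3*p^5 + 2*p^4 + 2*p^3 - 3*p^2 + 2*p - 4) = 3*p^5 - 2*p^4 + 3*p^3 - 7*p^2 - p + 1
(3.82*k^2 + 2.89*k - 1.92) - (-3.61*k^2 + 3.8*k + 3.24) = 7.43*k^2 - 0.91*k - 5.16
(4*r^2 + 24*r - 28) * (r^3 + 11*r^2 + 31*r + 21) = 4*r^5 + 68*r^4 + 360*r^3 + 520*r^2 - 364*r - 588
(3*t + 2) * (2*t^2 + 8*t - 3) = 6*t^3 + 28*t^2 + 7*t - 6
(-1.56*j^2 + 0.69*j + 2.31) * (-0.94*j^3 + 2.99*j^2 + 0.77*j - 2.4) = 1.4664*j^5 - 5.313*j^4 - 1.3095*j^3 + 11.1822*j^2 + 0.1227*j - 5.544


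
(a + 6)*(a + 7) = a^2 + 13*a + 42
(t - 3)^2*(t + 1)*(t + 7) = t^4 + 2*t^3 - 32*t^2 + 30*t + 63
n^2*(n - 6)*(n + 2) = n^4 - 4*n^3 - 12*n^2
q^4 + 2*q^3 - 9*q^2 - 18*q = q*(q - 3)*(q + 2)*(q + 3)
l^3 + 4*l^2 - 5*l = l*(l - 1)*(l + 5)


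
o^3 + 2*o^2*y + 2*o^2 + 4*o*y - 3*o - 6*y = (o - 1)*(o + 3)*(o + 2*y)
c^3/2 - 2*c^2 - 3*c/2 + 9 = (c/2 + 1)*(c - 3)^2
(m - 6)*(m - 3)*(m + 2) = m^3 - 7*m^2 + 36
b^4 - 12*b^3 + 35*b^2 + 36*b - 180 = (b - 6)*(b - 5)*(b - 3)*(b + 2)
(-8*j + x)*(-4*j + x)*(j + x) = 32*j^3 + 20*j^2*x - 11*j*x^2 + x^3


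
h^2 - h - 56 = (h - 8)*(h + 7)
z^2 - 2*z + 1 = (z - 1)^2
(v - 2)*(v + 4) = v^2 + 2*v - 8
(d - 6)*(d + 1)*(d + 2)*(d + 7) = d^4 + 4*d^3 - 37*d^2 - 124*d - 84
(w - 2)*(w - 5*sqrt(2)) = w^2 - 5*sqrt(2)*w - 2*w + 10*sqrt(2)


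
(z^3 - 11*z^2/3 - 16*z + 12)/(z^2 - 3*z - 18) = z - 2/3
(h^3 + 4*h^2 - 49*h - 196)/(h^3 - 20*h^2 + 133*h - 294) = (h^2 + 11*h + 28)/(h^2 - 13*h + 42)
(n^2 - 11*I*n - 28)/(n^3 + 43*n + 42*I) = (n - 4*I)/(n^2 + 7*I*n - 6)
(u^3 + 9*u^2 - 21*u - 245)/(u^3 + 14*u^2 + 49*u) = (u - 5)/u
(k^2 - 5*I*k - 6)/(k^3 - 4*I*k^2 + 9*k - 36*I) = (k - 2*I)/(k^2 - I*k + 12)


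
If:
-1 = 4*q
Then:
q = -1/4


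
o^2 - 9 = (o - 3)*(o + 3)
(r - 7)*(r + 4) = r^2 - 3*r - 28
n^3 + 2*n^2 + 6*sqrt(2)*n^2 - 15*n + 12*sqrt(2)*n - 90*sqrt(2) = (n - 3)*(n + 5)*(n + 6*sqrt(2))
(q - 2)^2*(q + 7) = q^3 + 3*q^2 - 24*q + 28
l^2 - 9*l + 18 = (l - 6)*(l - 3)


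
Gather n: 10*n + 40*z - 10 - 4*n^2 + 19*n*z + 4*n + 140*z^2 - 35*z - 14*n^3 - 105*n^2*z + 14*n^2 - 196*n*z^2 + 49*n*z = -14*n^3 + n^2*(10 - 105*z) + n*(-196*z^2 + 68*z + 14) + 140*z^2 + 5*z - 10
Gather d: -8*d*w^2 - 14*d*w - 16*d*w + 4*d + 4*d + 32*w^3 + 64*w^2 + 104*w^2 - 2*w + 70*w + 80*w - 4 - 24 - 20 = d*(-8*w^2 - 30*w + 8) + 32*w^3 + 168*w^2 + 148*w - 48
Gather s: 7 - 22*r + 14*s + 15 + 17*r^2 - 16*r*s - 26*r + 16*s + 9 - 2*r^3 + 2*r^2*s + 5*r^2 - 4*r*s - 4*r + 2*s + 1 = -2*r^3 + 22*r^2 - 52*r + s*(2*r^2 - 20*r + 32) + 32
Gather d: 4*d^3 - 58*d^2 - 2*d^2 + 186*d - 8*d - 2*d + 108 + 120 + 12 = 4*d^3 - 60*d^2 + 176*d + 240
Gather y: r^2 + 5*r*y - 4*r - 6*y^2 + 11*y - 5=r^2 - 4*r - 6*y^2 + y*(5*r + 11) - 5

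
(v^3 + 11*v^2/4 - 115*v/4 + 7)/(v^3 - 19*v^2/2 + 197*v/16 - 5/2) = 4*(v^2 + 3*v - 28)/(4*v^2 - 37*v + 40)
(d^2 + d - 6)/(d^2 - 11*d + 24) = (d^2 + d - 6)/(d^2 - 11*d + 24)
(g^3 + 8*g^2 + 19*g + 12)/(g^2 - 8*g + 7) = (g^3 + 8*g^2 + 19*g + 12)/(g^2 - 8*g + 7)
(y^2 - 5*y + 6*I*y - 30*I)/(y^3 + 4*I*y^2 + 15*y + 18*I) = (y - 5)/(y^2 - 2*I*y + 3)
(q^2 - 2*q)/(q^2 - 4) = q/(q + 2)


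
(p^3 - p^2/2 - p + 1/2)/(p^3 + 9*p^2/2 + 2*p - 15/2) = (2*p^2 + p - 1)/(2*p^2 + 11*p + 15)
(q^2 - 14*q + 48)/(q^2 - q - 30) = (q - 8)/(q + 5)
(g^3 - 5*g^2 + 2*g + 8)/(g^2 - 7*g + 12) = (g^2 - g - 2)/(g - 3)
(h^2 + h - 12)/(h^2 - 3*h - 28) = (h - 3)/(h - 7)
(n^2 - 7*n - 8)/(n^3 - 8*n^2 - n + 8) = 1/(n - 1)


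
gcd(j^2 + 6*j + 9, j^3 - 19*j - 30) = j + 3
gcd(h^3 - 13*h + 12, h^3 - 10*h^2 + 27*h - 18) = h^2 - 4*h + 3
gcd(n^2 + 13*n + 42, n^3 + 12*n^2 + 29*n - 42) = n^2 + 13*n + 42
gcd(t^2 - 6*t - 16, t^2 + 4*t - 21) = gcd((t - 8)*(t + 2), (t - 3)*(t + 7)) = 1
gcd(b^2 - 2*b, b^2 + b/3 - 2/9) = 1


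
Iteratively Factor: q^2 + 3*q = (q)*(q + 3)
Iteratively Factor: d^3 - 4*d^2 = (d - 4)*(d^2) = d*(d - 4)*(d)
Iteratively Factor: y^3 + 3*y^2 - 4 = (y + 2)*(y^2 + y - 2) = (y + 2)^2*(y - 1)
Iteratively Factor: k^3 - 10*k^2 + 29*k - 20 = (k - 5)*(k^2 - 5*k + 4) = (k - 5)*(k - 1)*(k - 4)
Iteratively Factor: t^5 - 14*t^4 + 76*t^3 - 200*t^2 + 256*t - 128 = (t - 2)*(t^4 - 12*t^3 + 52*t^2 - 96*t + 64) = (t - 2)^2*(t^3 - 10*t^2 + 32*t - 32) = (t - 2)^3*(t^2 - 8*t + 16) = (t - 4)*(t - 2)^3*(t - 4)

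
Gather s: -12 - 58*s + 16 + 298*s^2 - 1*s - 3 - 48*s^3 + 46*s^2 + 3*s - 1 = -48*s^3 + 344*s^2 - 56*s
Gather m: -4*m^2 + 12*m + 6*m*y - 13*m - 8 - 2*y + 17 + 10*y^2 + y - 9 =-4*m^2 + m*(6*y - 1) + 10*y^2 - y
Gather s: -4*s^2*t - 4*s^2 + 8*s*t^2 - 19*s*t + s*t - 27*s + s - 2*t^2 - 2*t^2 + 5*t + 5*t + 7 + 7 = s^2*(-4*t - 4) + s*(8*t^2 - 18*t - 26) - 4*t^2 + 10*t + 14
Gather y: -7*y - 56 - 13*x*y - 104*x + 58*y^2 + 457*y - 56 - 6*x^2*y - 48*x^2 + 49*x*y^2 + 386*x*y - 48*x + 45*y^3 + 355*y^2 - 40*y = -48*x^2 - 152*x + 45*y^3 + y^2*(49*x + 413) + y*(-6*x^2 + 373*x + 410) - 112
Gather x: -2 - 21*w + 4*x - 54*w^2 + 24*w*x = -54*w^2 - 21*w + x*(24*w + 4) - 2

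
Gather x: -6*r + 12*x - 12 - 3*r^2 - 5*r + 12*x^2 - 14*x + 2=-3*r^2 - 11*r + 12*x^2 - 2*x - 10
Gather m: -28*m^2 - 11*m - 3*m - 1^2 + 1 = -28*m^2 - 14*m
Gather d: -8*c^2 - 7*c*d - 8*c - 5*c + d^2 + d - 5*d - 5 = -8*c^2 - 13*c + d^2 + d*(-7*c - 4) - 5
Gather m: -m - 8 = -m - 8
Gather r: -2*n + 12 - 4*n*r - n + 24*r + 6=-3*n + r*(24 - 4*n) + 18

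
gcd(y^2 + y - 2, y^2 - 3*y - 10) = y + 2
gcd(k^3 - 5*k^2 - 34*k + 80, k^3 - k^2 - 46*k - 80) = k^2 - 3*k - 40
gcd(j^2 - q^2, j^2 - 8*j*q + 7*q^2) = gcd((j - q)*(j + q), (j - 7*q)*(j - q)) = -j + q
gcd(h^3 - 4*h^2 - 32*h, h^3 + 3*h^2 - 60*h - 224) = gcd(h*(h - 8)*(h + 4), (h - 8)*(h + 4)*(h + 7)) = h^2 - 4*h - 32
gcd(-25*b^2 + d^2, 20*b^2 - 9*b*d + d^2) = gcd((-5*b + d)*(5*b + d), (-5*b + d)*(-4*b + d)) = 5*b - d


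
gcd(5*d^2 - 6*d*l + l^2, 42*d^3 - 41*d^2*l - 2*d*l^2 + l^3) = d - l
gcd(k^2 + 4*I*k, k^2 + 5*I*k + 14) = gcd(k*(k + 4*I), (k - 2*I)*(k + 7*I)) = 1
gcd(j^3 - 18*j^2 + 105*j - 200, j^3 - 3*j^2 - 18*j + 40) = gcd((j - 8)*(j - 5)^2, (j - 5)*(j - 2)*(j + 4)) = j - 5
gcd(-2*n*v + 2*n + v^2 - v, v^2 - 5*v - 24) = 1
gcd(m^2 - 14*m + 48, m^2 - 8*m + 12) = m - 6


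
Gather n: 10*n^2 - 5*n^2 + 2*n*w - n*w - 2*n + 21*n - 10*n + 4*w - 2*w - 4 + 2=5*n^2 + n*(w + 9) + 2*w - 2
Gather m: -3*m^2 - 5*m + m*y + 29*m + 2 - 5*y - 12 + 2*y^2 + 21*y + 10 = -3*m^2 + m*(y + 24) + 2*y^2 + 16*y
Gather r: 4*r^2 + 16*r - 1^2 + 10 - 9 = 4*r^2 + 16*r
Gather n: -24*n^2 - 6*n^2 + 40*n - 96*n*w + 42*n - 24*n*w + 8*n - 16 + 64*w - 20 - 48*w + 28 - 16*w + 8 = -30*n^2 + n*(90 - 120*w)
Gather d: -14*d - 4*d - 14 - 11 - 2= -18*d - 27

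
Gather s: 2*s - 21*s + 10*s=-9*s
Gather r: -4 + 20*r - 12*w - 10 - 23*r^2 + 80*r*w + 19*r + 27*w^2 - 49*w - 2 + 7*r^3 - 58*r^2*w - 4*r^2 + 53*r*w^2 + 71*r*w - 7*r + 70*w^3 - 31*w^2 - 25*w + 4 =7*r^3 + r^2*(-58*w - 27) + r*(53*w^2 + 151*w + 32) + 70*w^3 - 4*w^2 - 86*w - 12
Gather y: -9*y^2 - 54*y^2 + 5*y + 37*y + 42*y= -63*y^2 + 84*y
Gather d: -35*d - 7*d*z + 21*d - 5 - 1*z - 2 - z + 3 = d*(-7*z - 14) - 2*z - 4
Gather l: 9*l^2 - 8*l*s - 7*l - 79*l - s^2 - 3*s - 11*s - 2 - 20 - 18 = 9*l^2 + l*(-8*s - 86) - s^2 - 14*s - 40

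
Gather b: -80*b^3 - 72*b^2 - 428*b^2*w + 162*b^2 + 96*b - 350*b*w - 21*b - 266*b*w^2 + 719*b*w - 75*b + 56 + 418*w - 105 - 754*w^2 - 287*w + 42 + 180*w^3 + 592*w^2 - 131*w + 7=-80*b^3 + b^2*(90 - 428*w) + b*(-266*w^2 + 369*w) + 180*w^3 - 162*w^2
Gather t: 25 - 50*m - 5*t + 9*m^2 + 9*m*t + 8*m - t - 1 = 9*m^2 - 42*m + t*(9*m - 6) + 24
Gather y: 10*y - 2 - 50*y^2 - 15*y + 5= -50*y^2 - 5*y + 3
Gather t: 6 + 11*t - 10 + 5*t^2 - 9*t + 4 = 5*t^2 + 2*t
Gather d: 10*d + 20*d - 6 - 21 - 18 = 30*d - 45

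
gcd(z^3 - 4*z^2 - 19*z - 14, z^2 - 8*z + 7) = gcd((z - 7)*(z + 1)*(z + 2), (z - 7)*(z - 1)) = z - 7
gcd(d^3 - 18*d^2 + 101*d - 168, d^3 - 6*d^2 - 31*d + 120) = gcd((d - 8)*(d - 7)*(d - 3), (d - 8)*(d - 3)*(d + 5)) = d^2 - 11*d + 24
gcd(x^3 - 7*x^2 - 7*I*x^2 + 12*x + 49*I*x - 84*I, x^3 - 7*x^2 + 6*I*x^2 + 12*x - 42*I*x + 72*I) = x^2 - 7*x + 12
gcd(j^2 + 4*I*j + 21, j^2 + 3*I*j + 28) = j + 7*I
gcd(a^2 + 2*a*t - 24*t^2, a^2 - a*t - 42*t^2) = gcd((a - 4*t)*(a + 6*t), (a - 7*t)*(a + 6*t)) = a + 6*t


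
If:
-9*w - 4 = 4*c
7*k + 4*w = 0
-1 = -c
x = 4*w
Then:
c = 1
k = 32/63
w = -8/9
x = -32/9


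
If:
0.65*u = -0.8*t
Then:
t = -0.8125*u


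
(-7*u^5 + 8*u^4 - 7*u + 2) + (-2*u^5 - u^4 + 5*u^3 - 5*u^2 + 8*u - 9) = -9*u^5 + 7*u^4 + 5*u^3 - 5*u^2 + u - 7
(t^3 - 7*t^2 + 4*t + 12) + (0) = t^3 - 7*t^2 + 4*t + 12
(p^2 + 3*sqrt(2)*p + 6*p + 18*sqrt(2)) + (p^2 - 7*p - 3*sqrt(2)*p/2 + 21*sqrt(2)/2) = 2*p^2 - p + 3*sqrt(2)*p/2 + 57*sqrt(2)/2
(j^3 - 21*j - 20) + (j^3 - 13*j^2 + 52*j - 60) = 2*j^3 - 13*j^2 + 31*j - 80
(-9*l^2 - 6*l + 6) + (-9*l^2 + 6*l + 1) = 7 - 18*l^2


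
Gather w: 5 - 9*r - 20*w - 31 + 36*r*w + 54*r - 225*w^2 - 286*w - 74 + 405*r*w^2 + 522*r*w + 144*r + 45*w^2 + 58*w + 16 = 189*r + w^2*(405*r - 180) + w*(558*r - 248) - 84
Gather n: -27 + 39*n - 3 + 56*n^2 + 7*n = 56*n^2 + 46*n - 30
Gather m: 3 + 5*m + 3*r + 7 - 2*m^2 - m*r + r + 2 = -2*m^2 + m*(5 - r) + 4*r + 12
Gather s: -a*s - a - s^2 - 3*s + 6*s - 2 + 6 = -a - s^2 + s*(3 - a) + 4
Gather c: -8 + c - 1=c - 9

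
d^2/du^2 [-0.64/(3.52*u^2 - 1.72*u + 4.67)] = (15.859712*u^2 - 7.749632*u - 0.64*(7.04*u - 1.72)*(14.08*u - 3.44) + 21.041152)/(3.52*u^2 - 1.72*u + 4.67)^3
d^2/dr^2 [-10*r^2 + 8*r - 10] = -20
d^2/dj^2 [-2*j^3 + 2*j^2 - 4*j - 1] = 4 - 12*j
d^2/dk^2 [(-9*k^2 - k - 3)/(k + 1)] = -22/(k^3 + 3*k^2 + 3*k + 1)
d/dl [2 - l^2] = -2*l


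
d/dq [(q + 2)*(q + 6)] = 2*q + 8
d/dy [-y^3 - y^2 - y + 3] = -3*y^2 - 2*y - 1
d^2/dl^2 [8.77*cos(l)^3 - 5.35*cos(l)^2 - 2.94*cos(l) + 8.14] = -3.6375*cos(l) + 10.7*cos(2*l) - 19.7325*cos(3*l)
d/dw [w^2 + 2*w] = 2*w + 2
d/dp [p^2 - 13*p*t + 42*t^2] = 2*p - 13*t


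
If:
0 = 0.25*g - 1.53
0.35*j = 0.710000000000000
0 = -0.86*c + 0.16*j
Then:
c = 0.38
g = 6.12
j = 2.03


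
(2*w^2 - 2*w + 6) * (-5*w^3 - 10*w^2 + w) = -10*w^5 - 10*w^4 - 8*w^3 - 62*w^2 + 6*w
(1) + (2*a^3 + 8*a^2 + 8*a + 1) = 2*a^3 + 8*a^2 + 8*a + 2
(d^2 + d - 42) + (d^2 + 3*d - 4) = 2*d^2 + 4*d - 46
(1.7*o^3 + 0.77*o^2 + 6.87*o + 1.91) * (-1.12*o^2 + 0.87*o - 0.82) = -1.904*o^5 + 0.6166*o^4 - 8.4185*o^3 + 3.2063*o^2 - 3.9717*o - 1.5662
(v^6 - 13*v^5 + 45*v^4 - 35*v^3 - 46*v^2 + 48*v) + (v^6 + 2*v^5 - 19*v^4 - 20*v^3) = 2*v^6 - 11*v^5 + 26*v^4 - 55*v^3 - 46*v^2 + 48*v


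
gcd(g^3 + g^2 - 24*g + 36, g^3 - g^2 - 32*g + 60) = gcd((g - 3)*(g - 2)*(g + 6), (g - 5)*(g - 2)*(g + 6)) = g^2 + 4*g - 12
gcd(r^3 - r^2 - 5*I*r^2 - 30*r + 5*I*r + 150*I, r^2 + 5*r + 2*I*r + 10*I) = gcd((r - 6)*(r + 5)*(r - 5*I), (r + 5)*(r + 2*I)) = r + 5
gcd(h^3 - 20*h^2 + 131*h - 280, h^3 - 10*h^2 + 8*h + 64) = h - 8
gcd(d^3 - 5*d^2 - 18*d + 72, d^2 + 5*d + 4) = d + 4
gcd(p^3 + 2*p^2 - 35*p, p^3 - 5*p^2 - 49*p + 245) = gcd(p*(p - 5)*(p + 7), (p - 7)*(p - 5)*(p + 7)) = p^2 + 2*p - 35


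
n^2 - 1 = (n - 1)*(n + 1)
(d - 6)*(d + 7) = d^2 + d - 42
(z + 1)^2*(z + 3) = z^3 + 5*z^2 + 7*z + 3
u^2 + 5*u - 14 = (u - 2)*(u + 7)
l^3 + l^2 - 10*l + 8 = (l - 2)*(l - 1)*(l + 4)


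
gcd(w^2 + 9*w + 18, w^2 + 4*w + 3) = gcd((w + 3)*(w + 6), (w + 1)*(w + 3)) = w + 3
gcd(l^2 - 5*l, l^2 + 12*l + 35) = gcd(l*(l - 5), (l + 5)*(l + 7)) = 1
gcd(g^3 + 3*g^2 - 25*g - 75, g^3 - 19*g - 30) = g^2 - 2*g - 15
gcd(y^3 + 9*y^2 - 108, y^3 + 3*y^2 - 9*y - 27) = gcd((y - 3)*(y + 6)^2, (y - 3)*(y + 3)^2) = y - 3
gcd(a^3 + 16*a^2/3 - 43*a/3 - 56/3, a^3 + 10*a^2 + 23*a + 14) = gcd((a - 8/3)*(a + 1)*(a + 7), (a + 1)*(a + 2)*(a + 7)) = a^2 + 8*a + 7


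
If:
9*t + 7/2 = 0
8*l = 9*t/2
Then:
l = -7/32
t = -7/18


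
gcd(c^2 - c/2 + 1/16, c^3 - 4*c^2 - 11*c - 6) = 1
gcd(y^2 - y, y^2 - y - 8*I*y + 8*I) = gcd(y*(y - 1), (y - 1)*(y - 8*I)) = y - 1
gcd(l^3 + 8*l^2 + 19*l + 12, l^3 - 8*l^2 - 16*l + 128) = l + 4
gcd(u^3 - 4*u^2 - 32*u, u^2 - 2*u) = u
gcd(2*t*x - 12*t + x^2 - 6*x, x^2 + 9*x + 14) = 1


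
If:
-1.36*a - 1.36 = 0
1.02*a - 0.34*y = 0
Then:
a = -1.00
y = -3.00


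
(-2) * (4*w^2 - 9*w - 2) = -8*w^2 + 18*w + 4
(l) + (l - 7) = 2*l - 7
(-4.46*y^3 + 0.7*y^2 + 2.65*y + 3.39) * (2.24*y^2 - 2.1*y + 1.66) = -9.9904*y^5 + 10.934*y^4 - 2.9376*y^3 + 3.1906*y^2 - 2.72*y + 5.6274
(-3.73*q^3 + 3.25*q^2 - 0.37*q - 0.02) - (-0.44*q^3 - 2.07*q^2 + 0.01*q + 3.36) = -3.29*q^3 + 5.32*q^2 - 0.38*q - 3.38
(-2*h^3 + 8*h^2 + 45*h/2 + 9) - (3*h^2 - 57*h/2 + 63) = -2*h^3 + 5*h^2 + 51*h - 54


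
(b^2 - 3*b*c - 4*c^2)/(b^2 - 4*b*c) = (b + c)/b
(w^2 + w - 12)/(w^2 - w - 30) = (-w^2 - w + 12)/(-w^2 + w + 30)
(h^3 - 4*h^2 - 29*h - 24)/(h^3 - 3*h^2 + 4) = (h^2 - 5*h - 24)/(h^2 - 4*h + 4)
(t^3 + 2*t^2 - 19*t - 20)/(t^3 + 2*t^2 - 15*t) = (t^2 - 3*t - 4)/(t*(t - 3))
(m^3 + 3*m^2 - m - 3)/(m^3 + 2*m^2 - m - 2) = (m + 3)/(m + 2)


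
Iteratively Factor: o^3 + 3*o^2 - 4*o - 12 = (o - 2)*(o^2 + 5*o + 6) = (o - 2)*(o + 3)*(o + 2)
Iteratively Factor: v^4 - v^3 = (v)*(v^3 - v^2) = v^2*(v^2 - v) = v^3*(v - 1)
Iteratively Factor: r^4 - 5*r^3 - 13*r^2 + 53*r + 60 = (r + 3)*(r^3 - 8*r^2 + 11*r + 20) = (r - 5)*(r + 3)*(r^2 - 3*r - 4) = (r - 5)*(r + 1)*(r + 3)*(r - 4)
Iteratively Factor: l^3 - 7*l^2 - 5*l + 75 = (l - 5)*(l^2 - 2*l - 15) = (l - 5)^2*(l + 3)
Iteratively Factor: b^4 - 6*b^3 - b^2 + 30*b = (b - 5)*(b^3 - b^2 - 6*b) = (b - 5)*(b - 3)*(b^2 + 2*b) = (b - 5)*(b - 3)*(b + 2)*(b)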